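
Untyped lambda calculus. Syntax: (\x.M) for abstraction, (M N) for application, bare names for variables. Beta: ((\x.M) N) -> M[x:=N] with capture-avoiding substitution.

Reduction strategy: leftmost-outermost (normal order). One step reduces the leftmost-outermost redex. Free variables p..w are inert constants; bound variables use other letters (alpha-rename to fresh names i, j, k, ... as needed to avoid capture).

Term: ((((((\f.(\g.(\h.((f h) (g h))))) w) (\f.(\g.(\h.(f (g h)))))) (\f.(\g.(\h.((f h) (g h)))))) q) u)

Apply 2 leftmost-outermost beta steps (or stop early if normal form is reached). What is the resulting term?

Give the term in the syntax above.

Step 0: ((((((\f.(\g.(\h.((f h) (g h))))) w) (\f.(\g.(\h.(f (g h)))))) (\f.(\g.(\h.((f h) (g h)))))) q) u)
Step 1: (((((\g.(\h.((w h) (g h)))) (\f.(\g.(\h.(f (g h)))))) (\f.(\g.(\h.((f h) (g h)))))) q) u)
Step 2: ((((\h.((w h) ((\f.(\g.(\h.(f (g h))))) h))) (\f.(\g.(\h.((f h) (g h)))))) q) u)

Answer: ((((\h.((w h) ((\f.(\g.(\h.(f (g h))))) h))) (\f.(\g.(\h.((f h) (g h)))))) q) u)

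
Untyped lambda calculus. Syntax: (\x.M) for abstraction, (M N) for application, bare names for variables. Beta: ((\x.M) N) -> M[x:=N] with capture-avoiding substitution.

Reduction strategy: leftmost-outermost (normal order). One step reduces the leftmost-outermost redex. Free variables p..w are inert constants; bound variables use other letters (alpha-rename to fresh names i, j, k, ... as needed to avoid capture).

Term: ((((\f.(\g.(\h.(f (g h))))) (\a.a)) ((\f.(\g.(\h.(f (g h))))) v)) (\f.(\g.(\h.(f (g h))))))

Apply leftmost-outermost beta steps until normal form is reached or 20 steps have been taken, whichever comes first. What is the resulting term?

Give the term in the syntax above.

Step 0: ((((\f.(\g.(\h.(f (g h))))) (\a.a)) ((\f.(\g.(\h.(f (g h))))) v)) (\f.(\g.(\h.(f (g h))))))
Step 1: (((\g.(\h.((\a.a) (g h)))) ((\f.(\g.(\h.(f (g h))))) v)) (\f.(\g.(\h.(f (g h))))))
Step 2: ((\h.((\a.a) (((\f.(\g.(\h.(f (g h))))) v) h))) (\f.(\g.(\h.(f (g h))))))
Step 3: ((\a.a) (((\f.(\g.(\h.(f (g h))))) v) (\f.(\g.(\h.(f (g h)))))))
Step 4: (((\f.(\g.(\h.(f (g h))))) v) (\f.(\g.(\h.(f (g h))))))
Step 5: ((\g.(\h.(v (g h)))) (\f.(\g.(\h.(f (g h))))))
Step 6: (\h.(v ((\f.(\g.(\h.(f (g h))))) h)))
Step 7: (\h.(v (\g.(\i.(h (g i))))))

Answer: (\h.(v (\g.(\i.(h (g i))))))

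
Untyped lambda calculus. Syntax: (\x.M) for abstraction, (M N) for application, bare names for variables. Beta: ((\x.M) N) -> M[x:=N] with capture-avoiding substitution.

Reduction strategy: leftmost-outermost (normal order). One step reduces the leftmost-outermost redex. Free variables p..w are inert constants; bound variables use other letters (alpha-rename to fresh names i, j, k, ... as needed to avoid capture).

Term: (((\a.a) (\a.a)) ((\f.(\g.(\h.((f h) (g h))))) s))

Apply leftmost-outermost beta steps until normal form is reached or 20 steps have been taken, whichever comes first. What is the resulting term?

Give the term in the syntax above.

Answer: (\g.(\h.((s h) (g h))))

Derivation:
Step 0: (((\a.a) (\a.a)) ((\f.(\g.(\h.((f h) (g h))))) s))
Step 1: ((\a.a) ((\f.(\g.(\h.((f h) (g h))))) s))
Step 2: ((\f.(\g.(\h.((f h) (g h))))) s)
Step 3: (\g.(\h.((s h) (g h))))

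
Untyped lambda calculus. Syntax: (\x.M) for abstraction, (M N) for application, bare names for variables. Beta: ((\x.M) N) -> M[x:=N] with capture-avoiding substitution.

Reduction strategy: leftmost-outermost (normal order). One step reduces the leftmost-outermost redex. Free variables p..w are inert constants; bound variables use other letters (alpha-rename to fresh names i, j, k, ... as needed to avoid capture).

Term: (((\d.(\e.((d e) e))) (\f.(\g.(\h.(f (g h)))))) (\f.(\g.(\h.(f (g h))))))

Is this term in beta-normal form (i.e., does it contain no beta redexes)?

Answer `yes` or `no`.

Term: (((\d.(\e.((d e) e))) (\f.(\g.(\h.(f (g h)))))) (\f.(\g.(\h.(f (g h))))))
Found 1 beta redex(es).

Answer: no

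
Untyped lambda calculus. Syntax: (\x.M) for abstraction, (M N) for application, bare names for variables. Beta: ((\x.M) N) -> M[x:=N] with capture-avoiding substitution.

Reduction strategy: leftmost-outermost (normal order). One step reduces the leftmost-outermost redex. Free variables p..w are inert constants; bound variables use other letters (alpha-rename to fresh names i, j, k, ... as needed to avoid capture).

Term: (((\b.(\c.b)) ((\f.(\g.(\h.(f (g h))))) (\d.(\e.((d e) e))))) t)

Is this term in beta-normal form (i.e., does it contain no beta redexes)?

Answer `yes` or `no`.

Term: (((\b.(\c.b)) ((\f.(\g.(\h.(f (g h))))) (\d.(\e.((d e) e))))) t)
Found 2 beta redex(es).

Answer: no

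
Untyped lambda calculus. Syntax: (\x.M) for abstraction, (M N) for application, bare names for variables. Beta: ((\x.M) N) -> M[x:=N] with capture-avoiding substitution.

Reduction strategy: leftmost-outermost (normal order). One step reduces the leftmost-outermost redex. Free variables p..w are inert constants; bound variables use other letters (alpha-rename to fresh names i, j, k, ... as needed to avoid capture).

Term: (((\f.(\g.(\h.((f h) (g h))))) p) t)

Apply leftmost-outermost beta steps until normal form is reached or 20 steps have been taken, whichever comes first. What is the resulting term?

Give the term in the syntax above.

Answer: (\h.((p h) (t h)))

Derivation:
Step 0: (((\f.(\g.(\h.((f h) (g h))))) p) t)
Step 1: ((\g.(\h.((p h) (g h)))) t)
Step 2: (\h.((p h) (t h)))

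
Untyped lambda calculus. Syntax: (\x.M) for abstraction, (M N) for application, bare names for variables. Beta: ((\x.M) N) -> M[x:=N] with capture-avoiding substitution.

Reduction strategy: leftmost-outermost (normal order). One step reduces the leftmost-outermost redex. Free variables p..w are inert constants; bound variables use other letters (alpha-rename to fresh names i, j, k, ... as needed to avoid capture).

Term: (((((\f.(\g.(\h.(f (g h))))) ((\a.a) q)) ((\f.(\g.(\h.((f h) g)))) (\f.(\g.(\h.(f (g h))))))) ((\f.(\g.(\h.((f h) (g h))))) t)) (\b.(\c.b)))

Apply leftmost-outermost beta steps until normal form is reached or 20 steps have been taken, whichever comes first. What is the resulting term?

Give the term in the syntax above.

Step 0: (((((\f.(\g.(\h.(f (g h))))) ((\a.a) q)) ((\f.(\g.(\h.((f h) g)))) (\f.(\g.(\h.(f (g h))))))) ((\f.(\g.(\h.((f h) (g h))))) t)) (\b.(\c.b)))
Step 1: ((((\g.(\h.(((\a.a) q) (g h)))) ((\f.(\g.(\h.((f h) g)))) (\f.(\g.(\h.(f (g h))))))) ((\f.(\g.(\h.((f h) (g h))))) t)) (\b.(\c.b)))
Step 2: (((\h.(((\a.a) q) (((\f.(\g.(\h.((f h) g)))) (\f.(\g.(\h.(f (g h)))))) h))) ((\f.(\g.(\h.((f h) (g h))))) t)) (\b.(\c.b)))
Step 3: ((((\a.a) q) (((\f.(\g.(\h.((f h) g)))) (\f.(\g.(\h.(f (g h)))))) ((\f.(\g.(\h.((f h) (g h))))) t))) (\b.(\c.b)))
Step 4: ((q (((\f.(\g.(\h.((f h) g)))) (\f.(\g.(\h.(f (g h)))))) ((\f.(\g.(\h.((f h) (g h))))) t))) (\b.(\c.b)))
Step 5: ((q ((\g.(\h.(((\f.(\g.(\h.(f (g h))))) h) g))) ((\f.(\g.(\h.((f h) (g h))))) t))) (\b.(\c.b)))
Step 6: ((q (\h.(((\f.(\g.(\h.(f (g h))))) h) ((\f.(\g.(\h.((f h) (g h))))) t)))) (\b.(\c.b)))
Step 7: ((q (\h.((\g.(\i.(h (g i)))) ((\f.(\g.(\h.((f h) (g h))))) t)))) (\b.(\c.b)))
Step 8: ((q (\h.(\i.(h (((\f.(\g.(\h.((f h) (g h))))) t) i))))) (\b.(\c.b)))
Step 9: ((q (\h.(\i.(h ((\g.(\h.((t h) (g h)))) i))))) (\b.(\c.b)))
Step 10: ((q (\h.(\i.(h (\h.((t h) (i h))))))) (\b.(\c.b)))

Answer: ((q (\h.(\i.(h (\h.((t h) (i h))))))) (\b.(\c.b)))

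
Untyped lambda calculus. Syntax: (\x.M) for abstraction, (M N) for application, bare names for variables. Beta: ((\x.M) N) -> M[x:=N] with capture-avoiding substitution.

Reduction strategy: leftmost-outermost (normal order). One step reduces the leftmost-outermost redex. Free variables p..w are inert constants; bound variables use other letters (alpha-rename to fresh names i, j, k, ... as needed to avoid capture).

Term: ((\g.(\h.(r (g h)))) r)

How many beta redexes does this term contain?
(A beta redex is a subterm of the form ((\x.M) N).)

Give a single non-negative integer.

Term: ((\g.(\h.(r (g h)))) r)
  Redex: ((\g.(\h.(r (g h)))) r)
Total redexes: 1

Answer: 1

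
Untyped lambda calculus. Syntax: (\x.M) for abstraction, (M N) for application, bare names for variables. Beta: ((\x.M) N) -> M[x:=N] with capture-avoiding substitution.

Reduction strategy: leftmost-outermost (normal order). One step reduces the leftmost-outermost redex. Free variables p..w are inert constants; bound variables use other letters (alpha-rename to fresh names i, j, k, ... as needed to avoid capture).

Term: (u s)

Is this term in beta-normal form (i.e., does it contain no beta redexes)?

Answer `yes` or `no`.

Answer: yes

Derivation:
Term: (u s)
No beta redexes found.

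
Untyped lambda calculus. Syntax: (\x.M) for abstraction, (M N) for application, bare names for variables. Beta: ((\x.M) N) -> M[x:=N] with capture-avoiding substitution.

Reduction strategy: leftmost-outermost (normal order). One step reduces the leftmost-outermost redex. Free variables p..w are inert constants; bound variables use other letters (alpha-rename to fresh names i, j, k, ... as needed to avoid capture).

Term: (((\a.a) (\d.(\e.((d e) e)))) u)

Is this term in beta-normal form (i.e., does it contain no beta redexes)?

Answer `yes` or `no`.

Answer: no

Derivation:
Term: (((\a.a) (\d.(\e.((d e) e)))) u)
Found 1 beta redex(es).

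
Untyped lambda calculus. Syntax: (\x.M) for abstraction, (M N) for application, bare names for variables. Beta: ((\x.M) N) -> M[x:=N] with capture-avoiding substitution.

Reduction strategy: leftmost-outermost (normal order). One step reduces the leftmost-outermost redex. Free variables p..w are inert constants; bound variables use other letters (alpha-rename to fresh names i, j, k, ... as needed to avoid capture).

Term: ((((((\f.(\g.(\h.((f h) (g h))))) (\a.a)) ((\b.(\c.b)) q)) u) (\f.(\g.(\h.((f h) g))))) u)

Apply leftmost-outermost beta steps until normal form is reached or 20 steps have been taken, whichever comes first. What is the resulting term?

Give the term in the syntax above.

Step 0: ((((((\f.(\g.(\h.((f h) (g h))))) (\a.a)) ((\b.(\c.b)) q)) u) (\f.(\g.(\h.((f h) g))))) u)
Step 1: (((((\g.(\h.(((\a.a) h) (g h)))) ((\b.(\c.b)) q)) u) (\f.(\g.(\h.((f h) g))))) u)
Step 2: ((((\h.(((\a.a) h) (((\b.(\c.b)) q) h))) u) (\f.(\g.(\h.((f h) g))))) u)
Step 3: (((((\a.a) u) (((\b.(\c.b)) q) u)) (\f.(\g.(\h.((f h) g))))) u)
Step 4: (((u (((\b.(\c.b)) q) u)) (\f.(\g.(\h.((f h) g))))) u)
Step 5: (((u ((\c.q) u)) (\f.(\g.(\h.((f h) g))))) u)
Step 6: (((u q) (\f.(\g.(\h.((f h) g))))) u)

Answer: (((u q) (\f.(\g.(\h.((f h) g))))) u)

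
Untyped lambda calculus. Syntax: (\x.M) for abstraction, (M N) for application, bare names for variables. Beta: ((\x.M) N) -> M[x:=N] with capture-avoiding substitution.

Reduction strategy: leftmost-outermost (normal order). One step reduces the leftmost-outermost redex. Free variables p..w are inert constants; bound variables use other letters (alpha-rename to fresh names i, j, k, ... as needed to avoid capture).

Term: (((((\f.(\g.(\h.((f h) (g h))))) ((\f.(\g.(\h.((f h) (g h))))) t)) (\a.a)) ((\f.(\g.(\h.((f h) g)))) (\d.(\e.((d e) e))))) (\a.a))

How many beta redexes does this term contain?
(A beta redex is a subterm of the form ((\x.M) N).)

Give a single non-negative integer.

Term: (((((\f.(\g.(\h.((f h) (g h))))) ((\f.(\g.(\h.((f h) (g h))))) t)) (\a.a)) ((\f.(\g.(\h.((f h) g)))) (\d.(\e.((d e) e))))) (\a.a))
  Redex: ((\f.(\g.(\h.((f h) (g h))))) ((\f.(\g.(\h.((f h) (g h))))) t))
  Redex: ((\f.(\g.(\h.((f h) (g h))))) t)
  Redex: ((\f.(\g.(\h.((f h) g)))) (\d.(\e.((d e) e))))
Total redexes: 3

Answer: 3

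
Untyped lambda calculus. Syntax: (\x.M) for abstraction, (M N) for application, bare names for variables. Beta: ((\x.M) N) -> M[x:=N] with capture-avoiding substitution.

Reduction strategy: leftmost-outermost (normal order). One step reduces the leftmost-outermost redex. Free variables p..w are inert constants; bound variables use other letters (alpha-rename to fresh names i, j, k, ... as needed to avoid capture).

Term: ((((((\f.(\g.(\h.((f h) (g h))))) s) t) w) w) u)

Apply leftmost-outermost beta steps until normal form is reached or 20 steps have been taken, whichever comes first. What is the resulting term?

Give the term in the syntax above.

Answer: ((((s w) (t w)) w) u)

Derivation:
Step 0: ((((((\f.(\g.(\h.((f h) (g h))))) s) t) w) w) u)
Step 1: (((((\g.(\h.((s h) (g h)))) t) w) w) u)
Step 2: ((((\h.((s h) (t h))) w) w) u)
Step 3: ((((s w) (t w)) w) u)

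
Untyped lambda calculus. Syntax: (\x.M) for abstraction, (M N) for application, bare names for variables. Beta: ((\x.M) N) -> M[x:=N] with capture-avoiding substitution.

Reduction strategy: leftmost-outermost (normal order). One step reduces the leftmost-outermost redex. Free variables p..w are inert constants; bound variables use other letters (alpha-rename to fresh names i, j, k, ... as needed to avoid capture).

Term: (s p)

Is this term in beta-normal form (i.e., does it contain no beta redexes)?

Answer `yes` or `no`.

Term: (s p)
No beta redexes found.

Answer: yes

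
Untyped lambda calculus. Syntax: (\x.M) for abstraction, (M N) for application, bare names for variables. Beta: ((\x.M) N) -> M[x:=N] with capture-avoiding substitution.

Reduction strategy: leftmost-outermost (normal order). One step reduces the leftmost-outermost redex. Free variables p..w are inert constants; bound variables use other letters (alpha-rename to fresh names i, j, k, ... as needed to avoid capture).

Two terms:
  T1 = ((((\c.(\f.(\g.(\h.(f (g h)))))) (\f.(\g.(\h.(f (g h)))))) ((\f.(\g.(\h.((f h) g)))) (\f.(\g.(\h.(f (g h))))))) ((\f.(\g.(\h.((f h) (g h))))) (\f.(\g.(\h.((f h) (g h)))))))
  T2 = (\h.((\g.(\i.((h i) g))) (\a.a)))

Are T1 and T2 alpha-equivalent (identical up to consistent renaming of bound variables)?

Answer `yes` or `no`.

Answer: no

Derivation:
Term 1: ((((\c.(\f.(\g.(\h.(f (g h)))))) (\f.(\g.(\h.(f (g h)))))) ((\f.(\g.(\h.((f h) g)))) (\f.(\g.(\h.(f (g h))))))) ((\f.(\g.(\h.((f h) (g h))))) (\f.(\g.(\h.((f h) (g h)))))))
Term 2: (\h.((\g.(\i.((h i) g))) (\a.a)))
Alpha-equivalence: compare structure up to binder renaming.
Result: False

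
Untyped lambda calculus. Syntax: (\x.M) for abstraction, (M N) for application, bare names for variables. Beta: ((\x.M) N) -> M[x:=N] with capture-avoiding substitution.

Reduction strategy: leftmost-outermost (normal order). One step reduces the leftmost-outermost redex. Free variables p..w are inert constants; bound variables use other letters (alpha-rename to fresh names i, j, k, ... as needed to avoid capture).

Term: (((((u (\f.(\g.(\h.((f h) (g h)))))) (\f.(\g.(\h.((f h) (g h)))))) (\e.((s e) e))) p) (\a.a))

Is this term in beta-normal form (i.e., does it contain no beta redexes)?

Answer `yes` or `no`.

Term: (((((u (\f.(\g.(\h.((f h) (g h)))))) (\f.(\g.(\h.((f h) (g h)))))) (\e.((s e) e))) p) (\a.a))
No beta redexes found.

Answer: yes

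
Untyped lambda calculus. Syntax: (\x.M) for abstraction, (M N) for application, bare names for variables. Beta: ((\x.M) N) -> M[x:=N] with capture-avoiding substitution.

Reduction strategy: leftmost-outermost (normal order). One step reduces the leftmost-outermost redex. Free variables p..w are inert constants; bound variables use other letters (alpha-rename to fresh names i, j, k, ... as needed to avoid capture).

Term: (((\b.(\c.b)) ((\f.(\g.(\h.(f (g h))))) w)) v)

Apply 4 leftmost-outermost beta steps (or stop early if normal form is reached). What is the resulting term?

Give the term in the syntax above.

Step 0: (((\b.(\c.b)) ((\f.(\g.(\h.(f (g h))))) w)) v)
Step 1: ((\c.((\f.(\g.(\h.(f (g h))))) w)) v)
Step 2: ((\f.(\g.(\h.(f (g h))))) w)
Step 3: (\g.(\h.(w (g h))))
Step 4: (normal form reached)

Answer: (\g.(\h.(w (g h))))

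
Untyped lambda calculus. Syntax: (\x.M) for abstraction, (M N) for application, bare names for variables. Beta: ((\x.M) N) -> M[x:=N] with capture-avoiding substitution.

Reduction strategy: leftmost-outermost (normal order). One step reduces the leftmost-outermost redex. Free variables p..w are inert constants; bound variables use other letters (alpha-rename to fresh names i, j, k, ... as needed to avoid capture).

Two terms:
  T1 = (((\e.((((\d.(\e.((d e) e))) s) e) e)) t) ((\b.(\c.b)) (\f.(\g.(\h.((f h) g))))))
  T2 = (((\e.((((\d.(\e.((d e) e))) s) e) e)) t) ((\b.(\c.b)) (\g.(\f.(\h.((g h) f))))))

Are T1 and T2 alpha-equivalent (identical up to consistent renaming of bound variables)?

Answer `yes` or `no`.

Term 1: (((\e.((((\d.(\e.((d e) e))) s) e) e)) t) ((\b.(\c.b)) (\f.(\g.(\h.((f h) g))))))
Term 2: (((\e.((((\d.(\e.((d e) e))) s) e) e)) t) ((\b.(\c.b)) (\g.(\f.(\h.((g h) f))))))
Alpha-equivalence: compare structure up to binder renaming.
Result: True

Answer: yes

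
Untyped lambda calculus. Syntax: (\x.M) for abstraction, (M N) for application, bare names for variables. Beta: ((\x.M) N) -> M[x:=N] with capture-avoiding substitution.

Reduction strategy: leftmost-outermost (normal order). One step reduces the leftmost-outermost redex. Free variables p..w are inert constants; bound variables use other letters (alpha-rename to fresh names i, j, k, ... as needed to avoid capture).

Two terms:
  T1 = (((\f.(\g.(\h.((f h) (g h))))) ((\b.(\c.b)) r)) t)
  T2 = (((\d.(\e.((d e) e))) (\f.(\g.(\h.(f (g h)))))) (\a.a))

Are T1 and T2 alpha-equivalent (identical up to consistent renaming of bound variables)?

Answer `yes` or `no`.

Term 1: (((\f.(\g.(\h.((f h) (g h))))) ((\b.(\c.b)) r)) t)
Term 2: (((\d.(\e.((d e) e))) (\f.(\g.(\h.(f (g h)))))) (\a.a))
Alpha-equivalence: compare structure up to binder renaming.
Result: False

Answer: no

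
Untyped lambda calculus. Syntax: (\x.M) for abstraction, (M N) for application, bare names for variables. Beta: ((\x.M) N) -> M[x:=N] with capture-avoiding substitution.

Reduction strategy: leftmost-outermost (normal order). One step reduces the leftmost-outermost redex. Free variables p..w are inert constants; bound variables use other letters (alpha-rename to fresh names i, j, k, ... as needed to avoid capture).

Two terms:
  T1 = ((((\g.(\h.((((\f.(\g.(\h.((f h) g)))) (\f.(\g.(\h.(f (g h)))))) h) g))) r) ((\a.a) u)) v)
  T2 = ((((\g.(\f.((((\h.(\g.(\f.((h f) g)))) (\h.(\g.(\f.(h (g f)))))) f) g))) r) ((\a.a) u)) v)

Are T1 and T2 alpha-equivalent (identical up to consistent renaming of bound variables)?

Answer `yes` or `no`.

Term 1: ((((\g.(\h.((((\f.(\g.(\h.((f h) g)))) (\f.(\g.(\h.(f (g h)))))) h) g))) r) ((\a.a) u)) v)
Term 2: ((((\g.(\f.((((\h.(\g.(\f.((h f) g)))) (\h.(\g.(\f.(h (g f)))))) f) g))) r) ((\a.a) u)) v)
Alpha-equivalence: compare structure up to binder renaming.
Result: True

Answer: yes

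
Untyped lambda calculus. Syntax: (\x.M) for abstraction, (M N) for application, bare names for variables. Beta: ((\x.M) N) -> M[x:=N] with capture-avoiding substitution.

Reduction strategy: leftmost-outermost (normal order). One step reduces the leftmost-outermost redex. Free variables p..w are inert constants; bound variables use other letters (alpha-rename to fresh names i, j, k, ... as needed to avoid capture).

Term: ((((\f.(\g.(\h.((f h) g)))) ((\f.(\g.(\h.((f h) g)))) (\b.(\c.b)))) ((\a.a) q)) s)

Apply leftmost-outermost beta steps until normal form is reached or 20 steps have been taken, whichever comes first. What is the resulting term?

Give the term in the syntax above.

Step 0: ((((\f.(\g.(\h.((f h) g)))) ((\f.(\g.(\h.((f h) g)))) (\b.(\c.b)))) ((\a.a) q)) s)
Step 1: (((\g.(\h.((((\f.(\g.(\h.((f h) g)))) (\b.(\c.b))) h) g))) ((\a.a) q)) s)
Step 2: ((\h.((((\f.(\g.(\h.((f h) g)))) (\b.(\c.b))) h) ((\a.a) q))) s)
Step 3: ((((\f.(\g.(\h.((f h) g)))) (\b.(\c.b))) s) ((\a.a) q))
Step 4: (((\g.(\h.(((\b.(\c.b)) h) g))) s) ((\a.a) q))
Step 5: ((\h.(((\b.(\c.b)) h) s)) ((\a.a) q))
Step 6: (((\b.(\c.b)) ((\a.a) q)) s)
Step 7: ((\c.((\a.a) q)) s)
Step 8: ((\a.a) q)
Step 9: q

Answer: q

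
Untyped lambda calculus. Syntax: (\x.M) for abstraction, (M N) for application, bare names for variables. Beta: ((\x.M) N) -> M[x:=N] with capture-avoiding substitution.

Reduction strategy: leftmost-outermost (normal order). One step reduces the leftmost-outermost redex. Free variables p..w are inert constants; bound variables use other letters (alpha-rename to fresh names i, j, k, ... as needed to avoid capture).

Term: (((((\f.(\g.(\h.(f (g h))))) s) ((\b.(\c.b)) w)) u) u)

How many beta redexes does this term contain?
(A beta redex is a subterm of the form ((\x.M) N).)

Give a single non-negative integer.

Answer: 2

Derivation:
Term: (((((\f.(\g.(\h.(f (g h))))) s) ((\b.(\c.b)) w)) u) u)
  Redex: ((\f.(\g.(\h.(f (g h))))) s)
  Redex: ((\b.(\c.b)) w)
Total redexes: 2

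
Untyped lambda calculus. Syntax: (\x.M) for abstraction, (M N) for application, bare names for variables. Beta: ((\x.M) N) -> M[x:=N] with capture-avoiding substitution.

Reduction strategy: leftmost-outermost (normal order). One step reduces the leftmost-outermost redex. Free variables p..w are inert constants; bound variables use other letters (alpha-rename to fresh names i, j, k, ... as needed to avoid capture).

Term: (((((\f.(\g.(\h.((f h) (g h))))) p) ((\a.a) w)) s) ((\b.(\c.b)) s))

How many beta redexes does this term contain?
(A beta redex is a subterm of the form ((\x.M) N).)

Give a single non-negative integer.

Answer: 3

Derivation:
Term: (((((\f.(\g.(\h.((f h) (g h))))) p) ((\a.a) w)) s) ((\b.(\c.b)) s))
  Redex: ((\f.(\g.(\h.((f h) (g h))))) p)
  Redex: ((\a.a) w)
  Redex: ((\b.(\c.b)) s)
Total redexes: 3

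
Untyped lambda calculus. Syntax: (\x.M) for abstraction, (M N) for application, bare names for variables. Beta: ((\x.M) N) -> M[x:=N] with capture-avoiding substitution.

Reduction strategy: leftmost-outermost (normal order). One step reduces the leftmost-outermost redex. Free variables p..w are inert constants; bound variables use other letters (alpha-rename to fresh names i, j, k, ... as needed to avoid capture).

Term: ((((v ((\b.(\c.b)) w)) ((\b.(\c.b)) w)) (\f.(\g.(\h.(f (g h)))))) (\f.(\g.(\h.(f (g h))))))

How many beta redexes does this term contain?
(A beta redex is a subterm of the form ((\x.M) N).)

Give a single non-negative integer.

Term: ((((v ((\b.(\c.b)) w)) ((\b.(\c.b)) w)) (\f.(\g.(\h.(f (g h)))))) (\f.(\g.(\h.(f (g h))))))
  Redex: ((\b.(\c.b)) w)
  Redex: ((\b.(\c.b)) w)
Total redexes: 2

Answer: 2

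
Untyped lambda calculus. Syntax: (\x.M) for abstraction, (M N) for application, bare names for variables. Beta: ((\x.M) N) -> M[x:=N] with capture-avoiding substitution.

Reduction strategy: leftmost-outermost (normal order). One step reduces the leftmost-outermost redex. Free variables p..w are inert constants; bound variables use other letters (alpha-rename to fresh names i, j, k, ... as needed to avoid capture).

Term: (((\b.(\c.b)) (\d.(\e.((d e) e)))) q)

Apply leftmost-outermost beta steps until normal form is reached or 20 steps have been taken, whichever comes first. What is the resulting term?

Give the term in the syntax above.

Step 0: (((\b.(\c.b)) (\d.(\e.((d e) e)))) q)
Step 1: ((\c.(\d.(\e.((d e) e)))) q)
Step 2: (\d.(\e.((d e) e)))

Answer: (\d.(\e.((d e) e)))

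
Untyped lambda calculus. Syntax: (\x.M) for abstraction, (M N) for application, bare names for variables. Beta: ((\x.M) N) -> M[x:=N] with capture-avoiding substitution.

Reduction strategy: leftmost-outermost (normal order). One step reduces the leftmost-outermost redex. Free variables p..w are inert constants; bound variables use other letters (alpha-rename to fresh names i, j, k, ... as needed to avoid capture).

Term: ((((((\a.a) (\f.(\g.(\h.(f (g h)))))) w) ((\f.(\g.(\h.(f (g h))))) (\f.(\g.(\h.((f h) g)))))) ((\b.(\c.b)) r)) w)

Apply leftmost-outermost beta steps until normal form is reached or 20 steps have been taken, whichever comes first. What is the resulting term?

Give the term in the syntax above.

Answer: ((w (\h.(\g.(\i.((r i) g))))) w)

Derivation:
Step 0: ((((((\a.a) (\f.(\g.(\h.(f (g h)))))) w) ((\f.(\g.(\h.(f (g h))))) (\f.(\g.(\h.((f h) g)))))) ((\b.(\c.b)) r)) w)
Step 1: (((((\f.(\g.(\h.(f (g h))))) w) ((\f.(\g.(\h.(f (g h))))) (\f.(\g.(\h.((f h) g)))))) ((\b.(\c.b)) r)) w)
Step 2: ((((\g.(\h.(w (g h)))) ((\f.(\g.(\h.(f (g h))))) (\f.(\g.(\h.((f h) g)))))) ((\b.(\c.b)) r)) w)
Step 3: (((\h.(w (((\f.(\g.(\h.(f (g h))))) (\f.(\g.(\h.((f h) g))))) h))) ((\b.(\c.b)) r)) w)
Step 4: ((w (((\f.(\g.(\h.(f (g h))))) (\f.(\g.(\h.((f h) g))))) ((\b.(\c.b)) r))) w)
Step 5: ((w ((\g.(\h.((\f.(\g.(\h.((f h) g)))) (g h)))) ((\b.(\c.b)) r))) w)
Step 6: ((w (\h.((\f.(\g.(\h.((f h) g)))) (((\b.(\c.b)) r) h)))) w)
Step 7: ((w (\h.(\g.(\i.(((((\b.(\c.b)) r) h) i) g))))) w)
Step 8: ((w (\h.(\g.(\i.((((\c.r) h) i) g))))) w)
Step 9: ((w (\h.(\g.(\i.((r i) g))))) w)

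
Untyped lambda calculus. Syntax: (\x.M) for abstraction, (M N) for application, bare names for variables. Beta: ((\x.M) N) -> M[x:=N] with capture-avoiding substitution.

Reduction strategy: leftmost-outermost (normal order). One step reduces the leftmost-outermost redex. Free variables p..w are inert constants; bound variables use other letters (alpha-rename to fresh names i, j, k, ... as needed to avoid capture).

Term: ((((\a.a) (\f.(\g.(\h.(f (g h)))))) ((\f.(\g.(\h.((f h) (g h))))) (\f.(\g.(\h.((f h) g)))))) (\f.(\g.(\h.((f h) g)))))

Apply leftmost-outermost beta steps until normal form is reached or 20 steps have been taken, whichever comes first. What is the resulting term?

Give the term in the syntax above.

Step 0: ((((\a.a) (\f.(\g.(\h.(f (g h)))))) ((\f.(\g.(\h.((f h) (g h))))) (\f.(\g.(\h.((f h) g)))))) (\f.(\g.(\h.((f h) g)))))
Step 1: (((\f.(\g.(\h.(f (g h))))) ((\f.(\g.(\h.((f h) (g h))))) (\f.(\g.(\h.((f h) g)))))) (\f.(\g.(\h.((f h) g)))))
Step 2: ((\g.(\h.(((\f.(\g.(\h.((f h) (g h))))) (\f.(\g.(\h.((f h) g))))) (g h)))) (\f.(\g.(\h.((f h) g)))))
Step 3: (\h.(((\f.(\g.(\h.((f h) (g h))))) (\f.(\g.(\h.((f h) g))))) ((\f.(\g.(\h.((f h) g)))) h)))
Step 4: (\h.((\g.(\h.(((\f.(\g.(\h.((f h) g)))) h) (g h)))) ((\f.(\g.(\h.((f h) g)))) h)))
Step 5: (\h.(\i.(((\f.(\g.(\h.((f h) g)))) i) (((\f.(\g.(\h.((f h) g)))) h) i))))
Step 6: (\h.(\i.((\g.(\h.((i h) g))) (((\f.(\g.(\h.((f h) g)))) h) i))))
Step 7: (\h.(\i.(\j.((i j) (((\f.(\g.(\h.((f h) g)))) h) i)))))
Step 8: (\h.(\i.(\j.((i j) ((\g.(\i.((h i) g))) i)))))
Step 9: (\h.(\i.(\j.((i j) (\j.((h j) i))))))

Answer: (\h.(\i.(\j.((i j) (\j.((h j) i))))))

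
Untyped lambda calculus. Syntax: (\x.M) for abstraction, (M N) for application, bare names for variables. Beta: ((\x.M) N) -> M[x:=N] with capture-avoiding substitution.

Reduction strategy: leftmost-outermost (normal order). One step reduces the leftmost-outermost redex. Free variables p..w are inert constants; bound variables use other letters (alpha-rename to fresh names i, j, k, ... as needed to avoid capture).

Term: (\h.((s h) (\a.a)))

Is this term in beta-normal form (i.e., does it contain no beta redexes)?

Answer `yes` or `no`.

Answer: yes

Derivation:
Term: (\h.((s h) (\a.a)))
No beta redexes found.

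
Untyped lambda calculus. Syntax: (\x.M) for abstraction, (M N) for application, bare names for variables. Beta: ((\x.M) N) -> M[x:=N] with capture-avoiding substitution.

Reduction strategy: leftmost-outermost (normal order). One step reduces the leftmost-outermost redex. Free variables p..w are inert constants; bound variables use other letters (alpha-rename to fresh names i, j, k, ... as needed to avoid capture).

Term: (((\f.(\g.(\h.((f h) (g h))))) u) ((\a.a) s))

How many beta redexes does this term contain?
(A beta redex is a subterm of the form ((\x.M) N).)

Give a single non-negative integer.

Answer: 2

Derivation:
Term: (((\f.(\g.(\h.((f h) (g h))))) u) ((\a.a) s))
  Redex: ((\f.(\g.(\h.((f h) (g h))))) u)
  Redex: ((\a.a) s)
Total redexes: 2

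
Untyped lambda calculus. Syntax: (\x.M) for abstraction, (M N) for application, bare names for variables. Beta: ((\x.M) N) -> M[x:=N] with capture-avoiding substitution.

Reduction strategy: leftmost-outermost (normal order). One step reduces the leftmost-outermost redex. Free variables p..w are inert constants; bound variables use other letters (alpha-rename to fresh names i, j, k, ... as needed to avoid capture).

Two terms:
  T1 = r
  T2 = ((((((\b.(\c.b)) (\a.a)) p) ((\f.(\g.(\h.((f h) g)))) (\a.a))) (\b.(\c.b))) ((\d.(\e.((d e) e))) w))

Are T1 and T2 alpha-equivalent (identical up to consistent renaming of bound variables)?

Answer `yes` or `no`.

Term 1: r
Term 2: ((((((\b.(\c.b)) (\a.a)) p) ((\f.(\g.(\h.((f h) g)))) (\a.a))) (\b.(\c.b))) ((\d.(\e.((d e) e))) w))
Alpha-equivalence: compare structure up to binder renaming.
Result: False

Answer: no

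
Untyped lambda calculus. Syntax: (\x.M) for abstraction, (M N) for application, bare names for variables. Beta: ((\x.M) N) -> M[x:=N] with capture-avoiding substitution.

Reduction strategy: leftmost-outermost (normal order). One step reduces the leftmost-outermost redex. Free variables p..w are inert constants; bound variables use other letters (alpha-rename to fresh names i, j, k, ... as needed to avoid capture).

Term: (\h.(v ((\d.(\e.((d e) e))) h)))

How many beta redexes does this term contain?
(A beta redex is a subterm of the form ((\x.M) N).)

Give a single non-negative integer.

Answer: 1

Derivation:
Term: (\h.(v ((\d.(\e.((d e) e))) h)))
  Redex: ((\d.(\e.((d e) e))) h)
Total redexes: 1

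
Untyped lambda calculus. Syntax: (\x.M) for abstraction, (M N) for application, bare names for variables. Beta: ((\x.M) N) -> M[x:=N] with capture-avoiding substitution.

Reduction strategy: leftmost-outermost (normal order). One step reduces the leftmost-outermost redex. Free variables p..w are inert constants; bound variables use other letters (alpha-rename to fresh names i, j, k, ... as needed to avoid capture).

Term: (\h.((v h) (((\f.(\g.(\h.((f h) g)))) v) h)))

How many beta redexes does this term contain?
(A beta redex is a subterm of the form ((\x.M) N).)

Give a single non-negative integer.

Answer: 1

Derivation:
Term: (\h.((v h) (((\f.(\g.(\h.((f h) g)))) v) h)))
  Redex: ((\f.(\g.(\h.((f h) g)))) v)
Total redexes: 1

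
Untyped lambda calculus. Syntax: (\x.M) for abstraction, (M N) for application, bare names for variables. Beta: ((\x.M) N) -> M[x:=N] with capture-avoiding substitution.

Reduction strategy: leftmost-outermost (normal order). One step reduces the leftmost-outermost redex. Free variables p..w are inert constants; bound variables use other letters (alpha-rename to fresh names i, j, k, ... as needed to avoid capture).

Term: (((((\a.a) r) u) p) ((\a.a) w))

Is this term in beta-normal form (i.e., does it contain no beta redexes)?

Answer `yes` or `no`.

Term: (((((\a.a) r) u) p) ((\a.a) w))
Found 2 beta redex(es).

Answer: no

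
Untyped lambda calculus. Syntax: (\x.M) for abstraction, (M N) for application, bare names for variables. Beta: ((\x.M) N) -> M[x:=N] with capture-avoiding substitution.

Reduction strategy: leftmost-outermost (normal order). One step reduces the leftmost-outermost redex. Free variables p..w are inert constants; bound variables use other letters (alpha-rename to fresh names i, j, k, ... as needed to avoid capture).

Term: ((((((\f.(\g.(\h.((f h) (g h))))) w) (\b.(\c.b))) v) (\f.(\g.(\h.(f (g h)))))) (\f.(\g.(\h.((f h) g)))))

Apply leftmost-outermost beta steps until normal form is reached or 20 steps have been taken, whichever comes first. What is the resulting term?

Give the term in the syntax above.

Answer: ((((w v) (\c.v)) (\f.(\g.(\h.(f (g h)))))) (\f.(\g.(\h.((f h) g)))))

Derivation:
Step 0: ((((((\f.(\g.(\h.((f h) (g h))))) w) (\b.(\c.b))) v) (\f.(\g.(\h.(f (g h)))))) (\f.(\g.(\h.((f h) g)))))
Step 1: (((((\g.(\h.((w h) (g h)))) (\b.(\c.b))) v) (\f.(\g.(\h.(f (g h)))))) (\f.(\g.(\h.((f h) g)))))
Step 2: ((((\h.((w h) ((\b.(\c.b)) h))) v) (\f.(\g.(\h.(f (g h)))))) (\f.(\g.(\h.((f h) g)))))
Step 3: ((((w v) ((\b.(\c.b)) v)) (\f.(\g.(\h.(f (g h)))))) (\f.(\g.(\h.((f h) g)))))
Step 4: ((((w v) (\c.v)) (\f.(\g.(\h.(f (g h)))))) (\f.(\g.(\h.((f h) g)))))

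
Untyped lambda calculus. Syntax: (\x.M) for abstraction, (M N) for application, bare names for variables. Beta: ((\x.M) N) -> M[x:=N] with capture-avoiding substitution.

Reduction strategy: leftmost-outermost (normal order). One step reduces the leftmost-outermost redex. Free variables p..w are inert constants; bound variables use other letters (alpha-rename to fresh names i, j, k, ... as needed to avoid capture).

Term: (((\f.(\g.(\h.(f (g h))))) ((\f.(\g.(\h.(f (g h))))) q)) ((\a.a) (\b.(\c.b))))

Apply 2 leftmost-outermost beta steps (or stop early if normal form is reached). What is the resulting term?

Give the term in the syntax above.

Step 0: (((\f.(\g.(\h.(f (g h))))) ((\f.(\g.(\h.(f (g h))))) q)) ((\a.a) (\b.(\c.b))))
Step 1: ((\g.(\h.(((\f.(\g.(\h.(f (g h))))) q) (g h)))) ((\a.a) (\b.(\c.b))))
Step 2: (\h.(((\f.(\g.(\h.(f (g h))))) q) (((\a.a) (\b.(\c.b))) h)))

Answer: (\h.(((\f.(\g.(\h.(f (g h))))) q) (((\a.a) (\b.(\c.b))) h)))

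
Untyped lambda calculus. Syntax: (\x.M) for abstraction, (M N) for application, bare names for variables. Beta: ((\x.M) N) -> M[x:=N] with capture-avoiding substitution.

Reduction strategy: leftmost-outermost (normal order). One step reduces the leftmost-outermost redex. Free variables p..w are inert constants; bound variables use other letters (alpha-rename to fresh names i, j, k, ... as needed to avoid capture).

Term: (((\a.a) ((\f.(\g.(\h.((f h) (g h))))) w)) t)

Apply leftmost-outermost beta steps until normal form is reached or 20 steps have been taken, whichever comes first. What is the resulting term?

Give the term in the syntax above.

Step 0: (((\a.a) ((\f.(\g.(\h.((f h) (g h))))) w)) t)
Step 1: (((\f.(\g.(\h.((f h) (g h))))) w) t)
Step 2: ((\g.(\h.((w h) (g h)))) t)
Step 3: (\h.((w h) (t h)))

Answer: (\h.((w h) (t h)))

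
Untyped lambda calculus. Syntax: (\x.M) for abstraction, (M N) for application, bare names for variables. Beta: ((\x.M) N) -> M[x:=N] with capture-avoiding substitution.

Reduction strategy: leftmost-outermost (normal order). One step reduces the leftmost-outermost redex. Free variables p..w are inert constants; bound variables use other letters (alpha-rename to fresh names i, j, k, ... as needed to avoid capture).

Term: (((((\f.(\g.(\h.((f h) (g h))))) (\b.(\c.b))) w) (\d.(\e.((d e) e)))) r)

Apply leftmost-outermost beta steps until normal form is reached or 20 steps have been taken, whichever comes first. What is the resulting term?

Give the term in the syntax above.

Step 0: (((((\f.(\g.(\h.((f h) (g h))))) (\b.(\c.b))) w) (\d.(\e.((d e) e)))) r)
Step 1: ((((\g.(\h.(((\b.(\c.b)) h) (g h)))) w) (\d.(\e.((d e) e)))) r)
Step 2: (((\h.(((\b.(\c.b)) h) (w h))) (\d.(\e.((d e) e)))) r)
Step 3: ((((\b.(\c.b)) (\d.(\e.((d e) e)))) (w (\d.(\e.((d e) e))))) r)
Step 4: (((\c.(\d.(\e.((d e) e)))) (w (\d.(\e.((d e) e))))) r)
Step 5: ((\d.(\e.((d e) e))) r)
Step 6: (\e.((r e) e))

Answer: (\e.((r e) e))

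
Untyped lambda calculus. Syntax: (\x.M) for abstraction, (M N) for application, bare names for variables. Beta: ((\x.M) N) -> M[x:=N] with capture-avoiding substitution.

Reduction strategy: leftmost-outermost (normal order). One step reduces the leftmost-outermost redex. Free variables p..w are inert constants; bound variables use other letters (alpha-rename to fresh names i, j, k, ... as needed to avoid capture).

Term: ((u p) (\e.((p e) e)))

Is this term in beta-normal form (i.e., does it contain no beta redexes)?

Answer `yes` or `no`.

Term: ((u p) (\e.((p e) e)))
No beta redexes found.

Answer: yes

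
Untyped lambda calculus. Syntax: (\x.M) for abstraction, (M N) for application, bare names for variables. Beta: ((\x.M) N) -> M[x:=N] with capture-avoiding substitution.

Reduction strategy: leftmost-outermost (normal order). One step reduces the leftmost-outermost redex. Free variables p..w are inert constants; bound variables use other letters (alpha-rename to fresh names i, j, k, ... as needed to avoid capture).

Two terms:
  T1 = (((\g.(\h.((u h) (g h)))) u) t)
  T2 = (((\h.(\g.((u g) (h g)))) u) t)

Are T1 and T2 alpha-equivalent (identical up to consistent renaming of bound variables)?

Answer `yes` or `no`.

Answer: yes

Derivation:
Term 1: (((\g.(\h.((u h) (g h)))) u) t)
Term 2: (((\h.(\g.((u g) (h g)))) u) t)
Alpha-equivalence: compare structure up to binder renaming.
Result: True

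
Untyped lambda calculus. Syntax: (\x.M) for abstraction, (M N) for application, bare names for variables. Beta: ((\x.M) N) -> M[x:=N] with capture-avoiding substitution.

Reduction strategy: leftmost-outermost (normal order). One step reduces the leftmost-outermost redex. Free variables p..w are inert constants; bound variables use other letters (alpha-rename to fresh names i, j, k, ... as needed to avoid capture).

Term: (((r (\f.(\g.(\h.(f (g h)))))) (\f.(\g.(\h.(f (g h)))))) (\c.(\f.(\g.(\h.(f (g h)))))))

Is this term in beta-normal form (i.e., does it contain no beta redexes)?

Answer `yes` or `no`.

Answer: yes

Derivation:
Term: (((r (\f.(\g.(\h.(f (g h)))))) (\f.(\g.(\h.(f (g h)))))) (\c.(\f.(\g.(\h.(f (g h)))))))
No beta redexes found.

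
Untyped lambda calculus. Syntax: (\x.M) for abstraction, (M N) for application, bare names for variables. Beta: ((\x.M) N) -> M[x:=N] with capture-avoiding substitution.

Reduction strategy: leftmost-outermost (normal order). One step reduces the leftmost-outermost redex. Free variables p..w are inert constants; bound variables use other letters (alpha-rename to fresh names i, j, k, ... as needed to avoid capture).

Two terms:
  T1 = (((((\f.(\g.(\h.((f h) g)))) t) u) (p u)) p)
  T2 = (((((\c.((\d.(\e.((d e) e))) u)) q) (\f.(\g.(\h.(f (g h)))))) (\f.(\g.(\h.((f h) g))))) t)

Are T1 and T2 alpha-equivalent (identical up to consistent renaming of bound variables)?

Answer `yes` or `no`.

Answer: no

Derivation:
Term 1: (((((\f.(\g.(\h.((f h) g)))) t) u) (p u)) p)
Term 2: (((((\c.((\d.(\e.((d e) e))) u)) q) (\f.(\g.(\h.(f (g h)))))) (\f.(\g.(\h.((f h) g))))) t)
Alpha-equivalence: compare structure up to binder renaming.
Result: False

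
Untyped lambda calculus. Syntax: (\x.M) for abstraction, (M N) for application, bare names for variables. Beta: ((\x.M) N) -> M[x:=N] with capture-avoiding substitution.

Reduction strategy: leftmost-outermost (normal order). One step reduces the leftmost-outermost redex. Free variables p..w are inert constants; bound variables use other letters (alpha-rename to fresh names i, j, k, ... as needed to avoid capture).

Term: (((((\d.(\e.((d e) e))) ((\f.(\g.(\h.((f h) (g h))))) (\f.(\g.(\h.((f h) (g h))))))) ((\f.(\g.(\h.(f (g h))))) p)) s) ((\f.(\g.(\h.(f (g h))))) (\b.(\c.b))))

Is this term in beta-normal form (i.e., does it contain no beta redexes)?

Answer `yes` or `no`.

Answer: no

Derivation:
Term: (((((\d.(\e.((d e) e))) ((\f.(\g.(\h.((f h) (g h))))) (\f.(\g.(\h.((f h) (g h))))))) ((\f.(\g.(\h.(f (g h))))) p)) s) ((\f.(\g.(\h.(f (g h))))) (\b.(\c.b))))
Found 4 beta redex(es).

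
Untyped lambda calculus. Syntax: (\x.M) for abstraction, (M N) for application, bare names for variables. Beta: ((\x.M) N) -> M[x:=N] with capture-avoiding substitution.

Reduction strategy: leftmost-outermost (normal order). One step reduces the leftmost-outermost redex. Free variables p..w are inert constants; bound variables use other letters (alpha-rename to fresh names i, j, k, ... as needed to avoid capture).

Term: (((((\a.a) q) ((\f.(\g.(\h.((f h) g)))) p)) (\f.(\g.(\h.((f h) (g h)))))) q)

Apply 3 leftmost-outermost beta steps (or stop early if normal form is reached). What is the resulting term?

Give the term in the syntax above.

Answer: (((q (\g.(\h.((p h) g)))) (\f.(\g.(\h.((f h) (g h)))))) q)

Derivation:
Step 0: (((((\a.a) q) ((\f.(\g.(\h.((f h) g)))) p)) (\f.(\g.(\h.((f h) (g h)))))) q)
Step 1: (((q ((\f.(\g.(\h.((f h) g)))) p)) (\f.(\g.(\h.((f h) (g h)))))) q)
Step 2: (((q (\g.(\h.((p h) g)))) (\f.(\g.(\h.((f h) (g h)))))) q)
Step 3: (normal form reached)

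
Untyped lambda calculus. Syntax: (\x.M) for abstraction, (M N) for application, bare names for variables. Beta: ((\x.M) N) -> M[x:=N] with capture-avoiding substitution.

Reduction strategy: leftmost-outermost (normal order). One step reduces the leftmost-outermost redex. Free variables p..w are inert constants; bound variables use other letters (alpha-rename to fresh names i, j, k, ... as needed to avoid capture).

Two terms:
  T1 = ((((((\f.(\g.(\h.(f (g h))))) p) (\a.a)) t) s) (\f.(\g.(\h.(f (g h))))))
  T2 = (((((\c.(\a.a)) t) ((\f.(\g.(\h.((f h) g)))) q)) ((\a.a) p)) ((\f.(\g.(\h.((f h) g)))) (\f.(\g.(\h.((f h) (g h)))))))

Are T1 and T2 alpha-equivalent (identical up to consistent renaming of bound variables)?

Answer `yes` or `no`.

Answer: no

Derivation:
Term 1: ((((((\f.(\g.(\h.(f (g h))))) p) (\a.a)) t) s) (\f.(\g.(\h.(f (g h))))))
Term 2: (((((\c.(\a.a)) t) ((\f.(\g.(\h.((f h) g)))) q)) ((\a.a) p)) ((\f.(\g.(\h.((f h) g)))) (\f.(\g.(\h.((f h) (g h)))))))
Alpha-equivalence: compare structure up to binder renaming.
Result: False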